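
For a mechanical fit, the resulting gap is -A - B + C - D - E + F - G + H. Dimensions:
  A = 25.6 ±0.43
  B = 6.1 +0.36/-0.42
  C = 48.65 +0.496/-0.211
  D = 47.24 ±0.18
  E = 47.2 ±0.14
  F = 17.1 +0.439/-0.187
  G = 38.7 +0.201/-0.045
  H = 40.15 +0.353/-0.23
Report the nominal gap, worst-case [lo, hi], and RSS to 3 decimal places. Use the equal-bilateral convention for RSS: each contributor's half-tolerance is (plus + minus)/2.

Stack each dimension's contribution:
  -A: nom -25.600 → Σnom=-25.600; wc +0.430/-0.430 → slack +0.430/-0.430; half-tol=0.430, Σhalf²=0.184900
  -B: nom -6.100 → Σnom=-31.700; wc +0.420/-0.360 → slack +0.850/-0.790; half-tol=0.390, Σhalf²=0.337000
  +C: nom +48.650 → Σnom=16.950; wc +0.496/-0.211 → slack +1.346/-1.001; half-tol=0.353, Σhalf²=0.461962
  -D: nom -47.240 → Σnom=-30.290; wc +0.180/-0.180 → slack +1.526/-1.181; half-tol=0.180, Σhalf²=0.494362
  -E: nom -47.200 → Σnom=-77.490; wc +0.140/-0.140 → slack +1.666/-1.321; half-tol=0.140, Σhalf²=0.513962
  +F: nom +17.100 → Σnom=-60.390; wc +0.439/-0.187 → slack +2.105/-1.508; half-tol=0.313, Σhalf²=0.611931
  -G: nom -38.700 → Σnom=-99.090; wc +0.045/-0.201 → slack +2.150/-1.709; half-tol=0.123, Σhalf²=0.627060
  +H: nom +40.150 → Σnom=-58.940; wc +0.353/-0.230 → slack +2.503/-1.939; half-tol=0.291, Σhalf²=0.712032
Nominal = -58.940. Worst-case = [-58.940 - 1.939, -58.940 + 2.503] = [-60.879, -56.437]. RSS = √0.712032 = 0.844.

nominal=-58.940 wc=[-60.879,-56.437] rss=0.844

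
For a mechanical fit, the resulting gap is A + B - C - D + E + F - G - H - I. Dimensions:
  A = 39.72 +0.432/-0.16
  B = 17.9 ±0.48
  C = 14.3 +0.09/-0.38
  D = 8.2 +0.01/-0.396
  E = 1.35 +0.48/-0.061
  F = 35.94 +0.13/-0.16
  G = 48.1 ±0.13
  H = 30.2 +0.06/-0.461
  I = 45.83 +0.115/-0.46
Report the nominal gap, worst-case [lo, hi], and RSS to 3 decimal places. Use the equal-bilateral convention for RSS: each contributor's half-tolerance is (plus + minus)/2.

nominal=-51.720 wc=[-52.986,-48.371] rss=0.822

Stack each dimension's contribution:
  +A: nom +39.720 → Σnom=39.720; wc +0.432/-0.160 → slack +0.432/-0.160; half-tol=0.296, Σhalf²=0.087616
  +B: nom +17.900 → Σnom=57.620; wc +0.480/-0.480 → slack +0.912/-0.640; half-tol=0.480, Σhalf²=0.318016
  -C: nom -14.300 → Σnom=43.320; wc +0.380/-0.090 → slack +1.292/-0.730; half-tol=0.235, Σhalf²=0.373241
  -D: nom -8.200 → Σnom=35.120; wc +0.396/-0.010 → slack +1.688/-0.740; half-tol=0.203, Σhalf²=0.414450
  +E: nom +1.350 → Σnom=36.470; wc +0.480/-0.061 → slack +2.168/-0.801; half-tol=0.270, Σhalf²=0.487620
  +F: nom +35.940 → Σnom=72.410; wc +0.130/-0.160 → slack +2.298/-0.961; half-tol=0.145, Σhalf²=0.508645
  -G: nom -48.100 → Σnom=24.310; wc +0.130/-0.130 → slack +2.428/-1.091; half-tol=0.130, Σhalf²=0.525545
  -H: nom -30.200 → Σnom=-5.890; wc +0.461/-0.060 → slack +2.889/-1.151; half-tol=0.261, Σhalf²=0.593406
  -I: nom -45.830 → Σnom=-51.720; wc +0.460/-0.115 → slack +3.349/-1.266; half-tol=0.288, Σhalf²=0.676062
Nominal = -51.720. Worst-case = [-51.720 - 1.266, -51.720 + 3.349] = [-52.986, -48.371]. RSS = √0.676062 = 0.822.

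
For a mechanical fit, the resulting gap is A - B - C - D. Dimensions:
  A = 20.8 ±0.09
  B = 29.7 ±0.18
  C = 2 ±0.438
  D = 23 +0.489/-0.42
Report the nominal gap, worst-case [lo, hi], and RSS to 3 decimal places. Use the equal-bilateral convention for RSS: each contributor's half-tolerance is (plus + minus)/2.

Stack each dimension's contribution:
  +A: nom +20.800 → Σnom=20.800; wc +0.090/-0.090 → slack +0.090/-0.090; half-tol=0.090, Σhalf²=0.008100
  -B: nom -29.700 → Σnom=-8.900; wc +0.180/-0.180 → slack +0.270/-0.270; half-tol=0.180, Σhalf²=0.040500
  -C: nom -2.000 → Σnom=-10.900; wc +0.438/-0.438 → slack +0.708/-0.708; half-tol=0.438, Σhalf²=0.232344
  -D: nom -23.000 → Σnom=-33.900; wc +0.420/-0.489 → slack +1.128/-1.197; half-tol=0.455, Σhalf²=0.438914
Nominal = -33.900. Worst-case = [-33.900 - 1.197, -33.900 + 1.128] = [-35.097, -32.772]. RSS = √0.438914 = 0.663.

nominal=-33.900 wc=[-35.097,-32.772] rss=0.663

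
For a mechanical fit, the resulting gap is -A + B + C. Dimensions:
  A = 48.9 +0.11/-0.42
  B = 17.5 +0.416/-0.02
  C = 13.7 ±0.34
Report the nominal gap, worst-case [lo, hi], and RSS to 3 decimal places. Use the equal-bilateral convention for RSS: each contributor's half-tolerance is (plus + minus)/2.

Stack each dimension's contribution:
  -A: nom -48.900 → Σnom=-48.900; wc +0.420/-0.110 → slack +0.420/-0.110; half-tol=0.265, Σhalf²=0.070225
  +B: nom +17.500 → Σnom=-31.400; wc +0.416/-0.020 → slack +0.836/-0.130; half-tol=0.218, Σhalf²=0.117749
  +C: nom +13.700 → Σnom=-17.700; wc +0.340/-0.340 → slack +1.176/-0.470; half-tol=0.340, Σhalf²=0.233349
Nominal = -17.700. Worst-case = [-17.700 - 0.470, -17.700 + 1.176] = [-18.170, -16.524]. RSS = √0.233349 = 0.483.

nominal=-17.700 wc=[-18.170,-16.524] rss=0.483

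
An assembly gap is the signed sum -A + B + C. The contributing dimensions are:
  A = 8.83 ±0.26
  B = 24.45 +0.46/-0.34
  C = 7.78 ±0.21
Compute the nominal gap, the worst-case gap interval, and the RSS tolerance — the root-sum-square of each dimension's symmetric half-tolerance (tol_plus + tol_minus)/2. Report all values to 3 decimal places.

nominal=23.400 wc=[22.590,24.330] rss=0.521

Stack each dimension's contribution:
  -A: nom -8.830 → Σnom=-8.830; wc +0.260/-0.260 → slack +0.260/-0.260; half-tol=0.260, Σhalf²=0.067600
  +B: nom +24.450 → Σnom=15.620; wc +0.460/-0.340 → slack +0.720/-0.600; half-tol=0.400, Σhalf²=0.227600
  +C: nom +7.780 → Σnom=23.400; wc +0.210/-0.210 → slack +0.930/-0.810; half-tol=0.210, Σhalf²=0.271700
Nominal = 23.400. Worst-case = [23.400 - 0.810, 23.400 + 0.930] = [22.590, 24.330]. RSS = √0.271700 = 0.521.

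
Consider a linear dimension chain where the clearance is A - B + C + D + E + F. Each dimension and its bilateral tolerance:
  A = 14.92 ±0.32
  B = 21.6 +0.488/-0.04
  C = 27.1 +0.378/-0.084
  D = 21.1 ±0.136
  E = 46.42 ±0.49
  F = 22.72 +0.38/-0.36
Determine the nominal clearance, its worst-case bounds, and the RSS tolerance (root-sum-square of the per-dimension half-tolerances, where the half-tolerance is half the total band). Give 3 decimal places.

nominal=110.660 wc=[108.782,112.404] rss=0.788

Stack each dimension's contribution:
  +A: nom +14.920 → Σnom=14.920; wc +0.320/-0.320 → slack +0.320/-0.320; half-tol=0.320, Σhalf²=0.102400
  -B: nom -21.600 → Σnom=-6.680; wc +0.040/-0.488 → slack +0.360/-0.808; half-tol=0.264, Σhalf²=0.172096
  +C: nom +27.100 → Σnom=20.420; wc +0.378/-0.084 → slack +0.738/-0.892; half-tol=0.231, Σhalf²=0.225457
  +D: nom +21.100 → Σnom=41.520; wc +0.136/-0.136 → slack +0.874/-1.028; half-tol=0.136, Σhalf²=0.243953
  +E: nom +46.420 → Σnom=87.940; wc +0.490/-0.490 → slack +1.364/-1.518; half-tol=0.490, Σhalf²=0.484053
  +F: nom +22.720 → Σnom=110.660; wc +0.380/-0.360 → slack +1.744/-1.878; half-tol=0.370, Σhalf²=0.620953
Nominal = 110.660. Worst-case = [110.660 - 1.878, 110.660 + 1.744] = [108.782, 112.404]. RSS = √0.620953 = 0.788.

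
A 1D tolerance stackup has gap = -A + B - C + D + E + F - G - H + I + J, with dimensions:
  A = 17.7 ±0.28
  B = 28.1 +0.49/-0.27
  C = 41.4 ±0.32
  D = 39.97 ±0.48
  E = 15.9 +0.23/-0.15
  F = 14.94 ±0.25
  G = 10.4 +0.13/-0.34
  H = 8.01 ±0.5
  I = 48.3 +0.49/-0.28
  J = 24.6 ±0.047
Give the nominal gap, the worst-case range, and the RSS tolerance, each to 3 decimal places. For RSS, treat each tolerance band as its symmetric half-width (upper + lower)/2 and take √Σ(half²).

Stack each dimension's contribution:
  -A: nom -17.700 → Σnom=-17.700; wc +0.280/-0.280 → slack +0.280/-0.280; half-tol=0.280, Σhalf²=0.078400
  +B: nom +28.100 → Σnom=10.400; wc +0.490/-0.270 → slack +0.770/-0.550; half-tol=0.380, Σhalf²=0.222800
  -C: nom -41.400 → Σnom=-31.000; wc +0.320/-0.320 → slack +1.090/-0.870; half-tol=0.320, Σhalf²=0.325200
  +D: nom +39.970 → Σnom=8.970; wc +0.480/-0.480 → slack +1.570/-1.350; half-tol=0.480, Σhalf²=0.555600
  +E: nom +15.900 → Σnom=24.870; wc +0.230/-0.150 → slack +1.800/-1.500; half-tol=0.190, Σhalf²=0.591700
  +F: nom +14.940 → Σnom=39.810; wc +0.250/-0.250 → slack +2.050/-1.750; half-tol=0.250, Σhalf²=0.654200
  -G: nom -10.400 → Σnom=29.410; wc +0.340/-0.130 → slack +2.390/-1.880; half-tol=0.235, Σhalf²=0.709425
  -H: nom -8.010 → Σnom=21.400; wc +0.500/-0.500 → slack +2.890/-2.380; half-tol=0.500, Σhalf²=0.959425
  +I: nom +48.300 → Σnom=69.700; wc +0.490/-0.280 → slack +3.380/-2.660; half-tol=0.385, Σhalf²=1.107650
  +J: nom +24.600 → Σnom=94.300; wc +0.047/-0.047 → slack +3.427/-2.707; half-tol=0.047, Σhalf²=1.109859
Nominal = 94.300. Worst-case = [94.300 - 2.707, 94.300 + 3.427] = [91.593, 97.727]. RSS = √1.109859 = 1.053.

nominal=94.300 wc=[91.593,97.727] rss=1.053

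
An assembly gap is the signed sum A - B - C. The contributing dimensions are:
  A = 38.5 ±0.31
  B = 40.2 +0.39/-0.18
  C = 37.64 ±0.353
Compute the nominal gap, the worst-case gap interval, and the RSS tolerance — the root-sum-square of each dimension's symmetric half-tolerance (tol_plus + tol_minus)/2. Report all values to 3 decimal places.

Stack each dimension's contribution:
  +A: nom +38.500 → Σnom=38.500; wc +0.310/-0.310 → slack +0.310/-0.310; half-tol=0.310, Σhalf²=0.096100
  -B: nom -40.200 → Σnom=-1.700; wc +0.180/-0.390 → slack +0.490/-0.700; half-tol=0.285, Σhalf²=0.177325
  -C: nom -37.640 → Σnom=-39.340; wc +0.353/-0.353 → slack +0.843/-1.053; half-tol=0.353, Σhalf²=0.301934
Nominal = -39.340. Worst-case = [-39.340 - 1.053, -39.340 + 0.843] = [-40.393, -38.497]. RSS = √0.301934 = 0.549.

nominal=-39.340 wc=[-40.393,-38.497] rss=0.549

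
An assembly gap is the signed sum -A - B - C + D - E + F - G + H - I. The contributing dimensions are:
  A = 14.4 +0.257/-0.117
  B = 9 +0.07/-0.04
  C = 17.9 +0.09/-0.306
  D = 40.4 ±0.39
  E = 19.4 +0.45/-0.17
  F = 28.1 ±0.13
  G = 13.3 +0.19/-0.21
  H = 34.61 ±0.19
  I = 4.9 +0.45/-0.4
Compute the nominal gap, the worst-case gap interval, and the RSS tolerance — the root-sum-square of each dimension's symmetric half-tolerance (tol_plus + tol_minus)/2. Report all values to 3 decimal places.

nominal=24.210 wc=[21.993,26.163] rss=0.774

Stack each dimension's contribution:
  -A: nom -14.400 → Σnom=-14.400; wc +0.117/-0.257 → slack +0.117/-0.257; half-tol=0.187, Σhalf²=0.034969
  -B: nom -9.000 → Σnom=-23.400; wc +0.040/-0.070 → slack +0.157/-0.327; half-tol=0.055, Σhalf²=0.037994
  -C: nom -17.900 → Σnom=-41.300; wc +0.306/-0.090 → slack +0.463/-0.417; half-tol=0.198, Σhalf²=0.077198
  +D: nom +40.400 → Σnom=-0.900; wc +0.390/-0.390 → slack +0.853/-0.807; half-tol=0.390, Σhalf²=0.229298
  -E: nom -19.400 → Σnom=-20.300; wc +0.170/-0.450 → slack +1.023/-1.257; half-tol=0.310, Σhalf²=0.325398
  +F: nom +28.100 → Σnom=7.800; wc +0.130/-0.130 → slack +1.153/-1.387; half-tol=0.130, Σhalf²=0.342298
  -G: nom -13.300 → Σnom=-5.500; wc +0.210/-0.190 → slack +1.363/-1.577; half-tol=0.200, Σhalf²=0.382298
  +H: nom +34.610 → Σnom=29.110; wc +0.190/-0.190 → slack +1.553/-1.767; half-tol=0.190, Σhalf²=0.418398
  -I: nom -4.900 → Σnom=24.210; wc +0.400/-0.450 → slack +1.953/-2.217; half-tol=0.425, Σhalf²=0.599023
Nominal = 24.210. Worst-case = [24.210 - 2.217, 24.210 + 1.953] = [21.993, 26.163]. RSS = √0.599023 = 0.774.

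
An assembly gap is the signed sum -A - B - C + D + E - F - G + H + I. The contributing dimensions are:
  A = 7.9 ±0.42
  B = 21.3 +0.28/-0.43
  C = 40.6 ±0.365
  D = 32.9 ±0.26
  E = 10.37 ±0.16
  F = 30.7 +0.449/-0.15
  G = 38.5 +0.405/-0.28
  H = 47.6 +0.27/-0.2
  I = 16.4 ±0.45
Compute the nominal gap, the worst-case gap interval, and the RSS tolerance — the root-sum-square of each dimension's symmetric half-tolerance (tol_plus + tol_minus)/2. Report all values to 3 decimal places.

nominal=-31.730 wc=[-34.719,-28.945] rss=0.997

Stack each dimension's contribution:
  -A: nom -7.900 → Σnom=-7.900; wc +0.420/-0.420 → slack +0.420/-0.420; half-tol=0.420, Σhalf²=0.176400
  -B: nom -21.300 → Σnom=-29.200; wc +0.430/-0.280 → slack +0.850/-0.700; half-tol=0.355, Σhalf²=0.302425
  -C: nom -40.600 → Σnom=-69.800; wc +0.365/-0.365 → slack +1.215/-1.065; half-tol=0.365, Σhalf²=0.435650
  +D: nom +32.900 → Σnom=-36.900; wc +0.260/-0.260 → slack +1.475/-1.325; half-tol=0.260, Σhalf²=0.503250
  +E: nom +10.370 → Σnom=-26.530; wc +0.160/-0.160 → slack +1.635/-1.485; half-tol=0.160, Σhalf²=0.528850
  -F: nom -30.700 → Σnom=-57.230; wc +0.150/-0.449 → slack +1.785/-1.934; half-tol=0.299, Σhalf²=0.618550
  -G: nom -38.500 → Σnom=-95.730; wc +0.280/-0.405 → slack +2.065/-2.339; half-tol=0.343, Σhalf²=0.735857
  +H: nom +47.600 → Σnom=-48.130; wc +0.270/-0.200 → slack +2.335/-2.539; half-tol=0.235, Σhalf²=0.791081
  +I: nom +16.400 → Σnom=-31.730; wc +0.450/-0.450 → slack +2.785/-2.989; half-tol=0.450, Σhalf²=0.993582
Nominal = -31.730. Worst-case = [-31.730 - 2.989, -31.730 + 2.785] = [-34.719, -28.945]. RSS = √0.993582 = 0.997.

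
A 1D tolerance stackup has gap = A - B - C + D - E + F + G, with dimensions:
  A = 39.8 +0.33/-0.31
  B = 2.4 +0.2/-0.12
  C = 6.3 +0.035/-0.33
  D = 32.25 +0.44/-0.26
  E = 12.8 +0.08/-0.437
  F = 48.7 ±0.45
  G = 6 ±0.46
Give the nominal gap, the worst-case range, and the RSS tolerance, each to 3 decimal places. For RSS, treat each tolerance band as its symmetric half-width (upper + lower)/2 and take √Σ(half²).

Stack each dimension's contribution:
  +A: nom +39.800 → Σnom=39.800; wc +0.330/-0.310 → slack +0.330/-0.310; half-tol=0.320, Σhalf²=0.102400
  -B: nom -2.400 → Σnom=37.400; wc +0.120/-0.200 → slack +0.450/-0.510; half-tol=0.160, Σhalf²=0.128000
  -C: nom -6.300 → Σnom=31.100; wc +0.330/-0.035 → slack +0.780/-0.545; half-tol=0.182, Σhalf²=0.161306
  +D: nom +32.250 → Σnom=63.350; wc +0.440/-0.260 → slack +1.220/-0.805; half-tol=0.350, Σhalf²=0.283806
  -E: nom -12.800 → Σnom=50.550; wc +0.437/-0.080 → slack +1.657/-0.885; half-tol=0.259, Σhalf²=0.350629
  +F: nom +48.700 → Σnom=99.250; wc +0.450/-0.450 → slack +2.107/-1.335; half-tol=0.450, Σhalf²=0.553129
  +G: nom +6.000 → Σnom=105.250; wc +0.460/-0.460 → slack +2.567/-1.795; half-tol=0.460, Σhalf²=0.764729
Nominal = 105.250. Worst-case = [105.250 - 1.795, 105.250 + 2.567] = [103.455, 107.817]. RSS = √0.764729 = 0.874.

nominal=105.250 wc=[103.455,107.817] rss=0.874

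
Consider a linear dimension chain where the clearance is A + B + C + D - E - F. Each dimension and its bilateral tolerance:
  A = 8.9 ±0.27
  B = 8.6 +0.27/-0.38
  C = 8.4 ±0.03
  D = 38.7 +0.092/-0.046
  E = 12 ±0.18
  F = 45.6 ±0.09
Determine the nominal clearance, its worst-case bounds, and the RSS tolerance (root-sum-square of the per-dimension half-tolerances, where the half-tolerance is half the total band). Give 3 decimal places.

nominal=7.000 wc=[6.004,7.932] rss=0.474

Stack each dimension's contribution:
  +A: nom +8.900 → Σnom=8.900; wc +0.270/-0.270 → slack +0.270/-0.270; half-tol=0.270, Σhalf²=0.072900
  +B: nom +8.600 → Σnom=17.500; wc +0.270/-0.380 → slack +0.540/-0.650; half-tol=0.325, Σhalf²=0.178525
  +C: nom +8.400 → Σnom=25.900; wc +0.030/-0.030 → slack +0.570/-0.680; half-tol=0.030, Σhalf²=0.179425
  +D: nom +38.700 → Σnom=64.600; wc +0.092/-0.046 → slack +0.662/-0.726; half-tol=0.069, Σhalf²=0.184186
  -E: nom -12.000 → Σnom=52.600; wc +0.180/-0.180 → slack +0.842/-0.906; half-tol=0.180, Σhalf²=0.216586
  -F: nom -45.600 → Σnom=7.000; wc +0.090/-0.090 → slack +0.932/-0.996; half-tol=0.090, Σhalf²=0.224686
Nominal = 7.000. Worst-case = [7.000 - 0.996, 7.000 + 0.932] = [6.004, 7.932]. RSS = √0.224686 = 0.474.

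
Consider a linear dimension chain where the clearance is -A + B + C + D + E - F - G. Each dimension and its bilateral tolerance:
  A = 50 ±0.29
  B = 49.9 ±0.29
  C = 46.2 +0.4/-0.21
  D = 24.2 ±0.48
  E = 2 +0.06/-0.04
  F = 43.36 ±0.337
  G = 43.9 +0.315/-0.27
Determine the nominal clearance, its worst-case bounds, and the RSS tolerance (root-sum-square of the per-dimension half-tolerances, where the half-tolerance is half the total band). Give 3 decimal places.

nominal=-14.960 wc=[-16.922,-12.833] rss=0.833

Stack each dimension's contribution:
  -A: nom -50.000 → Σnom=-50.000; wc +0.290/-0.290 → slack +0.290/-0.290; half-tol=0.290, Σhalf²=0.084100
  +B: nom +49.900 → Σnom=-0.100; wc +0.290/-0.290 → slack +0.580/-0.580; half-tol=0.290, Σhalf²=0.168200
  +C: nom +46.200 → Σnom=46.100; wc +0.400/-0.210 → slack +0.980/-0.790; half-tol=0.305, Σhalf²=0.261225
  +D: nom +24.200 → Σnom=70.300; wc +0.480/-0.480 → slack +1.460/-1.270; half-tol=0.480, Σhalf²=0.491625
  +E: nom +2.000 → Σnom=72.300; wc +0.060/-0.040 → slack +1.520/-1.310; half-tol=0.050, Σhalf²=0.494125
  -F: nom -43.360 → Σnom=28.940; wc +0.337/-0.337 → slack +1.857/-1.647; half-tol=0.337, Σhalf²=0.607694
  -G: nom -43.900 → Σnom=-14.960; wc +0.270/-0.315 → slack +2.127/-1.962; half-tol=0.292, Σhalf²=0.693250
Nominal = -14.960. Worst-case = [-14.960 - 1.962, -14.960 + 2.127] = [-16.922, -12.833]. RSS = √0.693250 = 0.833.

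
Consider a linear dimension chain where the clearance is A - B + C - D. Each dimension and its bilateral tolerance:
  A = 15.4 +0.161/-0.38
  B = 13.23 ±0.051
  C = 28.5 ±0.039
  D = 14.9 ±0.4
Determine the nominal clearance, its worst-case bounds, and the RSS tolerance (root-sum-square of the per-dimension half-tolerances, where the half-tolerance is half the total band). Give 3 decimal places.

Stack each dimension's contribution:
  +A: nom +15.400 → Σnom=15.400; wc +0.161/-0.380 → slack +0.161/-0.380; half-tol=0.271, Σhalf²=0.073170
  -B: nom -13.230 → Σnom=2.170; wc +0.051/-0.051 → slack +0.212/-0.431; half-tol=0.051, Σhalf²=0.075771
  +C: nom +28.500 → Σnom=30.670; wc +0.039/-0.039 → slack +0.251/-0.470; half-tol=0.039, Σhalf²=0.077292
  -D: nom -14.900 → Σnom=15.770; wc +0.400/-0.400 → slack +0.651/-0.870; half-tol=0.400, Σhalf²=0.237292
Nominal = 15.770. Worst-case = [15.770 - 0.870, 15.770 + 0.651] = [14.900, 16.421]. RSS = √0.237292 = 0.487.

nominal=15.770 wc=[14.900,16.421] rss=0.487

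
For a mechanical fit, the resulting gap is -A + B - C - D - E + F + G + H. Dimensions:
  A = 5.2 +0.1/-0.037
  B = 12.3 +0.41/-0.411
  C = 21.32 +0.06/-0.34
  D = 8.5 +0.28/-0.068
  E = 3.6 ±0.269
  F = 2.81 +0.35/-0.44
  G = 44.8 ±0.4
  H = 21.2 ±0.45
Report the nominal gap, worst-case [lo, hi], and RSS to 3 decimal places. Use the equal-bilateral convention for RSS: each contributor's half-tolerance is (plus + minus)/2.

Stack each dimension's contribution:
  -A: nom -5.200 → Σnom=-5.200; wc +0.037/-0.100 → slack +0.037/-0.100; half-tol=0.069, Σhalf²=0.004692
  +B: nom +12.300 → Σnom=7.100; wc +0.410/-0.411 → slack +0.447/-0.511; half-tol=0.410, Σhalf²=0.173202
  -C: nom -21.320 → Σnom=-14.220; wc +0.340/-0.060 → slack +0.787/-0.571; half-tol=0.200, Σhalf²=0.213202
  -D: nom -8.500 → Σnom=-22.720; wc +0.068/-0.280 → slack +0.855/-0.851; half-tol=0.174, Σhalf²=0.243478
  -E: nom -3.600 → Σnom=-26.320; wc +0.269/-0.269 → slack +1.124/-1.120; half-tol=0.269, Σhalf²=0.315839
  +F: nom +2.810 → Σnom=-23.510; wc +0.350/-0.440 → slack +1.474/-1.560; half-tol=0.395, Σhalf²=0.471865
  +G: nom +44.800 → Σnom=21.290; wc +0.400/-0.400 → slack +1.874/-1.960; half-tol=0.400, Σhalf²=0.631865
  +H: nom +21.200 → Σnom=42.490; wc +0.450/-0.450 → slack +2.324/-2.410; half-tol=0.450, Σhalf²=0.834365
Nominal = 42.490. Worst-case = [42.490 - 2.410, 42.490 + 2.324] = [40.080, 44.814]. RSS = √0.834365 = 0.913.

nominal=42.490 wc=[40.080,44.814] rss=0.913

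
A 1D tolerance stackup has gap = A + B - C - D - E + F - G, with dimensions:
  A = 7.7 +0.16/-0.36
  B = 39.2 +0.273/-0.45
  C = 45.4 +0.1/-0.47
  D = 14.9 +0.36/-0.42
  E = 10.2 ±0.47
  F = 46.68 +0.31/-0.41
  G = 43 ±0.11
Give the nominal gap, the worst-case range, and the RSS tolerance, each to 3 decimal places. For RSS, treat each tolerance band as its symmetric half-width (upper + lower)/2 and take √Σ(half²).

Stack each dimension's contribution:
  +A: nom +7.700 → Σnom=7.700; wc +0.160/-0.360 → slack +0.160/-0.360; half-tol=0.260, Σhalf²=0.067600
  +B: nom +39.200 → Σnom=46.900; wc +0.273/-0.450 → slack +0.433/-0.810; half-tol=0.362, Σhalf²=0.198282
  -C: nom -45.400 → Σnom=1.500; wc +0.470/-0.100 → slack +0.903/-0.910; half-tol=0.285, Σhalf²=0.279507
  -D: nom -14.900 → Σnom=-13.400; wc +0.420/-0.360 → slack +1.323/-1.270; half-tol=0.390, Σhalf²=0.431607
  -E: nom -10.200 → Σnom=-23.600; wc +0.470/-0.470 → slack +1.793/-1.740; half-tol=0.470, Σhalf²=0.652507
  +F: nom +46.680 → Σnom=23.080; wc +0.310/-0.410 → slack +2.103/-2.150; half-tol=0.360, Σhalf²=0.782107
  -G: nom -43.000 → Σnom=-19.920; wc +0.110/-0.110 → slack +2.213/-2.260; half-tol=0.110, Σhalf²=0.794207
Nominal = -19.920. Worst-case = [-19.920 - 2.260, -19.920 + 2.213] = [-22.180, -17.707]. RSS = √0.794207 = 0.891.

nominal=-19.920 wc=[-22.180,-17.707] rss=0.891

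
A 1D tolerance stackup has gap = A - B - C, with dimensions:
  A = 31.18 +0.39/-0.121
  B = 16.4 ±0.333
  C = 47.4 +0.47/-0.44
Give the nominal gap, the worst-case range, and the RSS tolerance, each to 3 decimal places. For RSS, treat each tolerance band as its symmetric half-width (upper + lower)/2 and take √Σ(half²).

nominal=-32.620 wc=[-33.544,-31.457] rss=0.619

Stack each dimension's contribution:
  +A: nom +31.180 → Σnom=31.180; wc +0.390/-0.121 → slack +0.390/-0.121; half-tol=0.256, Σhalf²=0.065280
  -B: nom -16.400 → Σnom=14.780; wc +0.333/-0.333 → slack +0.723/-0.454; half-tol=0.333, Σhalf²=0.176169
  -C: nom -47.400 → Σnom=-32.620; wc +0.440/-0.470 → slack +1.163/-0.924; half-tol=0.455, Σhalf²=0.383194
Nominal = -32.620. Worst-case = [-32.620 - 0.924, -32.620 + 1.163] = [-33.544, -31.457]. RSS = √0.383194 = 0.619.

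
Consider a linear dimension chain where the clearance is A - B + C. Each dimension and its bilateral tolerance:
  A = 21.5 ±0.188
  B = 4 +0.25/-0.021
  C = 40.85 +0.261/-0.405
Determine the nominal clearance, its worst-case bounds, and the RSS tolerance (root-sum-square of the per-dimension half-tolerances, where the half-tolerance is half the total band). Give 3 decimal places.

nominal=58.350 wc=[57.507,58.820] rss=0.406

Stack each dimension's contribution:
  +A: nom +21.500 → Σnom=21.500; wc +0.188/-0.188 → slack +0.188/-0.188; half-tol=0.188, Σhalf²=0.035344
  -B: nom -4.000 → Σnom=17.500; wc +0.021/-0.250 → slack +0.209/-0.438; half-tol=0.136, Σhalf²=0.053704
  +C: nom +40.850 → Σnom=58.350; wc +0.261/-0.405 → slack +0.470/-0.843; half-tol=0.333, Σhalf²=0.164593
Nominal = 58.350. Worst-case = [58.350 - 0.843, 58.350 + 0.470] = [57.507, 58.820]. RSS = √0.164593 = 0.406.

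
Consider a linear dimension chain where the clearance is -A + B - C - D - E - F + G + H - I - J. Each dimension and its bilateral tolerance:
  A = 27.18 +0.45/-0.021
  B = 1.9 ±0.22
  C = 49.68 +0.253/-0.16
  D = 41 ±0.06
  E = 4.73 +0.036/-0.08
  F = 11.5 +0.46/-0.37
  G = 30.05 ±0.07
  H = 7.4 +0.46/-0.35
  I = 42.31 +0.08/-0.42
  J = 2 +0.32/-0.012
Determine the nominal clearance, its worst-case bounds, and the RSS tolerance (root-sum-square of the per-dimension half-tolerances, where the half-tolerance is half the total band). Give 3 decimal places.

nominal=-139.050 wc=[-141.349,-137.177] rss=0.765

Stack each dimension's contribution:
  -A: nom -27.180 → Σnom=-27.180; wc +0.021/-0.450 → slack +0.021/-0.450; half-tol=0.236, Σhalf²=0.055460
  +B: nom +1.900 → Σnom=-25.280; wc +0.220/-0.220 → slack +0.241/-0.670; half-tol=0.220, Σhalf²=0.103860
  -C: nom -49.680 → Σnom=-74.960; wc +0.160/-0.253 → slack +0.401/-0.923; half-tol=0.207, Σhalf²=0.146503
  -D: nom -41.000 → Σnom=-115.960; wc +0.060/-0.060 → slack +0.461/-0.983; half-tol=0.060, Σhalf²=0.150103
  -E: nom -4.730 → Σnom=-120.690; wc +0.080/-0.036 → slack +0.541/-1.019; half-tol=0.058, Σhalf²=0.153467
  -F: nom -11.500 → Σnom=-132.190; wc +0.370/-0.460 → slack +0.911/-1.479; half-tol=0.415, Σhalf²=0.325692
  +G: nom +30.050 → Σnom=-102.140; wc +0.070/-0.070 → slack +0.981/-1.549; half-tol=0.070, Σhalf²=0.330592
  +H: nom +7.400 → Σnom=-94.740; wc +0.460/-0.350 → slack +1.441/-1.899; half-tol=0.405, Σhalf²=0.494617
  -I: nom -42.310 → Σnom=-137.050; wc +0.420/-0.080 → slack +1.861/-1.979; half-tol=0.250, Σhalf²=0.557117
  -J: nom -2.000 → Σnom=-139.050; wc +0.012/-0.320 → slack +1.873/-2.299; half-tol=0.166, Σhalf²=0.584673
Nominal = -139.050. Worst-case = [-139.050 - 2.299, -139.050 + 1.873] = [-141.349, -137.177]. RSS = √0.584673 = 0.765.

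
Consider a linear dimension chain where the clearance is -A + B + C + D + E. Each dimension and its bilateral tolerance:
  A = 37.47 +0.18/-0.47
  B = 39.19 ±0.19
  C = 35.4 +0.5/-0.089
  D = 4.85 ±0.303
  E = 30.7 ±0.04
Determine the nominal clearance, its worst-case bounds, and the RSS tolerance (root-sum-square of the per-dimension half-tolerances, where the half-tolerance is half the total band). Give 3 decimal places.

nominal=72.670 wc=[71.868,74.173] rss=0.567

Stack each dimension's contribution:
  -A: nom -37.470 → Σnom=-37.470; wc +0.470/-0.180 → slack +0.470/-0.180; half-tol=0.325, Σhalf²=0.105625
  +B: nom +39.190 → Σnom=1.720; wc +0.190/-0.190 → slack +0.660/-0.370; half-tol=0.190, Σhalf²=0.141725
  +C: nom +35.400 → Σnom=37.120; wc +0.500/-0.089 → slack +1.160/-0.459; half-tol=0.294, Σhalf²=0.228455
  +D: nom +4.850 → Σnom=41.970; wc +0.303/-0.303 → slack +1.463/-0.762; half-tol=0.303, Σhalf²=0.320264
  +E: nom +30.700 → Σnom=72.670; wc +0.040/-0.040 → slack +1.503/-0.802; half-tol=0.040, Σhalf²=0.321864
Nominal = 72.670. Worst-case = [72.670 - 0.802, 72.670 + 1.503] = [71.868, 74.173]. RSS = √0.321864 = 0.567.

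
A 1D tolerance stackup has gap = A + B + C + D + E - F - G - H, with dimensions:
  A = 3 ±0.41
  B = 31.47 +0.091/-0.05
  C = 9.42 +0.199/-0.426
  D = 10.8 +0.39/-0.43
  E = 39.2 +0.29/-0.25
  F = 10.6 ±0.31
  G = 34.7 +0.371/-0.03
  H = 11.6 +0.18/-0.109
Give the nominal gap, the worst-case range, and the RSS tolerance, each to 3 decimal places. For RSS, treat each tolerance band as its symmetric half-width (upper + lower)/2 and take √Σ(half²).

nominal=36.990 wc=[34.563,38.819] rss=0.818

Stack each dimension's contribution:
  +A: nom +3.000 → Σnom=3.000; wc +0.410/-0.410 → slack +0.410/-0.410; half-tol=0.410, Σhalf²=0.168100
  +B: nom +31.470 → Σnom=34.470; wc +0.091/-0.050 → slack +0.501/-0.460; half-tol=0.071, Σhalf²=0.173070
  +C: nom +9.420 → Σnom=43.890; wc +0.199/-0.426 → slack +0.700/-0.886; half-tol=0.312, Σhalf²=0.270726
  +D: nom +10.800 → Σnom=54.690; wc +0.390/-0.430 → slack +1.090/-1.316; half-tol=0.410, Σhalf²=0.438827
  +E: nom +39.200 → Σnom=93.890; wc +0.290/-0.250 → slack +1.380/-1.566; half-tol=0.270, Σhalf²=0.511726
  -F: nom -10.600 → Σnom=83.290; wc +0.310/-0.310 → slack +1.690/-1.876; half-tol=0.310, Σhalf²=0.607826
  -G: nom -34.700 → Σnom=48.590; wc +0.030/-0.371 → slack +1.720/-2.247; half-tol=0.201, Σhalf²=0.648027
  -H: nom -11.600 → Σnom=36.990; wc +0.109/-0.180 → slack +1.829/-2.427; half-tol=0.144, Σhalf²=0.668907
Nominal = 36.990. Worst-case = [36.990 - 2.427, 36.990 + 1.829] = [34.563, 38.819]. RSS = √0.668907 = 0.818.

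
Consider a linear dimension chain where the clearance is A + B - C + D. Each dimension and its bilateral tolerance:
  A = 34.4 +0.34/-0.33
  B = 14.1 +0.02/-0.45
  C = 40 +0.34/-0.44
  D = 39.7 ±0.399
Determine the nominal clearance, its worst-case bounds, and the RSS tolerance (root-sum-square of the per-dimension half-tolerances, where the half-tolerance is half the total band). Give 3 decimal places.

nominal=48.200 wc=[46.681,49.399] rss=0.692

Stack each dimension's contribution:
  +A: nom +34.400 → Σnom=34.400; wc +0.340/-0.330 → slack +0.340/-0.330; half-tol=0.335, Σhalf²=0.112225
  +B: nom +14.100 → Σnom=48.500; wc +0.020/-0.450 → slack +0.360/-0.780; half-tol=0.235, Σhalf²=0.167450
  -C: nom -40.000 → Σnom=8.500; wc +0.440/-0.340 → slack +0.800/-1.120; half-tol=0.390, Σhalf²=0.319550
  +D: nom +39.700 → Σnom=48.200; wc +0.399/-0.399 → slack +1.199/-1.519; half-tol=0.399, Σhalf²=0.478751
Nominal = 48.200. Worst-case = [48.200 - 1.519, 48.200 + 1.199] = [46.681, 49.399]. RSS = √0.478751 = 0.692.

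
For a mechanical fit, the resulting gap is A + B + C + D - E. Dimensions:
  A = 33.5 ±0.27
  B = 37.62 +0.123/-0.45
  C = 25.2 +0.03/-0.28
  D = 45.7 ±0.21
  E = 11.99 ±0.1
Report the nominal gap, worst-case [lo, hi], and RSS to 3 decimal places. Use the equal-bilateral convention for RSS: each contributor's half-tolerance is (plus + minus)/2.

Stack each dimension's contribution:
  +A: nom +33.500 → Σnom=33.500; wc +0.270/-0.270 → slack +0.270/-0.270; half-tol=0.270, Σhalf²=0.072900
  +B: nom +37.620 → Σnom=71.120; wc +0.123/-0.450 → slack +0.393/-0.720; half-tol=0.286, Σhalf²=0.154982
  +C: nom +25.200 → Σnom=96.320; wc +0.030/-0.280 → slack +0.423/-1.000; half-tol=0.155, Σhalf²=0.179007
  +D: nom +45.700 → Σnom=142.020; wc +0.210/-0.210 → slack +0.633/-1.210; half-tol=0.210, Σhalf²=0.223107
  -E: nom -11.990 → Σnom=130.030; wc +0.100/-0.100 → slack +0.733/-1.310; half-tol=0.100, Σhalf²=0.233107
Nominal = 130.030. Worst-case = [130.030 - 1.310, 130.030 + 0.733] = [128.720, 130.763]. RSS = √0.233107 = 0.483.

nominal=130.030 wc=[128.720,130.763] rss=0.483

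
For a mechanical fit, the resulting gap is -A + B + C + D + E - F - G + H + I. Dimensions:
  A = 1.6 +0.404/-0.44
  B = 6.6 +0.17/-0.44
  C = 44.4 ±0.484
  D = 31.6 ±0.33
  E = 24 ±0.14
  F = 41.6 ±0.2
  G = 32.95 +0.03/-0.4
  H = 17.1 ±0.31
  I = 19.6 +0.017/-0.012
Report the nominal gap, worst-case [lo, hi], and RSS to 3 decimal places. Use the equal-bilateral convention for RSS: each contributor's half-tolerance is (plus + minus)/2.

Stack each dimension's contribution:
  -A: nom -1.600 → Σnom=-1.600; wc +0.440/-0.404 → slack +0.440/-0.404; half-tol=0.422, Σhalf²=0.178084
  +B: nom +6.600 → Σnom=5.000; wc +0.170/-0.440 → slack +0.610/-0.844; half-tol=0.305, Σhalf²=0.271109
  +C: nom +44.400 → Σnom=49.400; wc +0.484/-0.484 → slack +1.094/-1.328; half-tol=0.484, Σhalf²=0.505365
  +D: nom +31.600 → Σnom=81.000; wc +0.330/-0.330 → slack +1.424/-1.658; half-tol=0.330, Σhalf²=0.614265
  +E: nom +24.000 → Σnom=105.000; wc +0.140/-0.140 → slack +1.564/-1.798; half-tol=0.140, Σhalf²=0.633865
  -F: nom -41.600 → Σnom=63.400; wc +0.200/-0.200 → slack +1.764/-1.998; half-tol=0.200, Σhalf²=0.673865
  -G: nom -32.950 → Σnom=30.450; wc +0.400/-0.030 → slack +2.164/-2.028; half-tol=0.215, Σhalf²=0.720090
  +H: nom +17.100 → Σnom=47.550; wc +0.310/-0.310 → slack +2.474/-2.338; half-tol=0.310, Σhalf²=0.816190
  +I: nom +19.600 → Σnom=67.150; wc +0.017/-0.012 → slack +2.491/-2.350; half-tol=0.015, Σhalf²=0.816400
Nominal = 67.150. Worst-case = [67.150 - 2.350, 67.150 + 2.491] = [64.800, 69.641]. RSS = √0.816400 = 0.904.

nominal=67.150 wc=[64.800,69.641] rss=0.904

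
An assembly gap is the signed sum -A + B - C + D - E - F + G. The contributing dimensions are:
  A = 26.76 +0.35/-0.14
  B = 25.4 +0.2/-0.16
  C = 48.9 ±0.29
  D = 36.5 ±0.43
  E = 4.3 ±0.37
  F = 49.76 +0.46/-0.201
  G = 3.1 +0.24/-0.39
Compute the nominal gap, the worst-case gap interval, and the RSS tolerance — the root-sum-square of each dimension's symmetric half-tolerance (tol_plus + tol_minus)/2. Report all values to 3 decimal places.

nominal=-64.720 wc=[-67.170,-62.849] rss=0.841

Stack each dimension's contribution:
  -A: nom -26.760 → Σnom=-26.760; wc +0.140/-0.350 → slack +0.140/-0.350; half-tol=0.245, Σhalf²=0.060025
  +B: nom +25.400 → Σnom=-1.360; wc +0.200/-0.160 → slack +0.340/-0.510; half-tol=0.180, Σhalf²=0.092425
  -C: nom -48.900 → Σnom=-50.260; wc +0.290/-0.290 → slack +0.630/-0.800; half-tol=0.290, Σhalf²=0.176525
  +D: nom +36.500 → Σnom=-13.760; wc +0.430/-0.430 → slack +1.060/-1.230; half-tol=0.430, Σhalf²=0.361425
  -E: nom -4.300 → Σnom=-18.060; wc +0.370/-0.370 → slack +1.430/-1.600; half-tol=0.370, Σhalf²=0.498325
  -F: nom -49.760 → Σnom=-67.820; wc +0.201/-0.460 → slack +1.631/-2.060; half-tol=0.331, Σhalf²=0.607555
  +G: nom +3.100 → Σnom=-64.720; wc +0.240/-0.390 → slack +1.871/-2.450; half-tol=0.315, Σhalf²=0.706780
Nominal = -64.720. Worst-case = [-64.720 - 2.450, -64.720 + 1.871] = [-67.170, -62.849]. RSS = √0.706780 = 0.841.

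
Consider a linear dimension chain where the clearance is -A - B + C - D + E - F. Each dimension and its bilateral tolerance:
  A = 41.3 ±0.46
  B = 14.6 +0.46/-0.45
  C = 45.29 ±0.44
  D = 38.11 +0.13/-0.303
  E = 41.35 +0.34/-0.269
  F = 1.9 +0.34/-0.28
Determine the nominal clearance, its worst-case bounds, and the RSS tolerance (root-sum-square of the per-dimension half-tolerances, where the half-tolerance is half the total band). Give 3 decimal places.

Stack each dimension's contribution:
  -A: nom -41.300 → Σnom=-41.300; wc +0.460/-0.460 → slack +0.460/-0.460; half-tol=0.460, Σhalf²=0.211600
  -B: nom -14.600 → Σnom=-55.900; wc +0.450/-0.460 → slack +0.910/-0.920; half-tol=0.455, Σhalf²=0.418625
  +C: nom +45.290 → Σnom=-10.610; wc +0.440/-0.440 → slack +1.350/-1.360; half-tol=0.440, Σhalf²=0.612225
  -D: nom -38.110 → Σnom=-48.720; wc +0.303/-0.130 → slack +1.653/-1.490; half-tol=0.216, Σhalf²=0.659097
  +E: nom +41.350 → Σnom=-7.370; wc +0.340/-0.269 → slack +1.993/-1.759; half-tol=0.304, Σhalf²=0.751817
  -F: nom -1.900 → Σnom=-9.270; wc +0.280/-0.340 → slack +2.273/-2.099; half-tol=0.310, Σhalf²=0.847917
Nominal = -9.270. Worst-case = [-9.270 - 2.099, -9.270 + 2.273] = [-11.369, -6.997]. RSS = √0.847917 = 0.921.

nominal=-9.270 wc=[-11.369,-6.997] rss=0.921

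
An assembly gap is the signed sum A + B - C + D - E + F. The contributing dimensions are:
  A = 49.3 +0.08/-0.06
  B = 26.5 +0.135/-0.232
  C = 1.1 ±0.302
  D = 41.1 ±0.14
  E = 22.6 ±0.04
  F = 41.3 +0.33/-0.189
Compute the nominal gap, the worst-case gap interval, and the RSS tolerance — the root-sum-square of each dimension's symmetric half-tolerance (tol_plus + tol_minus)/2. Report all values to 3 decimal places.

nominal=134.500 wc=[133.537,135.527] rss=0.467

Stack each dimension's contribution:
  +A: nom +49.300 → Σnom=49.300; wc +0.080/-0.060 → slack +0.080/-0.060; half-tol=0.070, Σhalf²=0.004900
  +B: nom +26.500 → Σnom=75.800; wc +0.135/-0.232 → slack +0.215/-0.292; half-tol=0.183, Σhalf²=0.038572
  -C: nom -1.100 → Σnom=74.700; wc +0.302/-0.302 → slack +0.517/-0.594; half-tol=0.302, Σhalf²=0.129776
  +D: nom +41.100 → Σnom=115.800; wc +0.140/-0.140 → slack +0.657/-0.734; half-tol=0.140, Σhalf²=0.149376
  -E: nom -22.600 → Σnom=93.200; wc +0.040/-0.040 → slack +0.697/-0.774; half-tol=0.040, Σhalf²=0.150976
  +F: nom +41.300 → Σnom=134.500; wc +0.330/-0.189 → slack +1.027/-0.963; half-tol=0.260, Σhalf²=0.218316
Nominal = 134.500. Worst-case = [134.500 - 0.963, 134.500 + 1.027] = [133.537, 135.527]. RSS = √0.218316 = 0.467.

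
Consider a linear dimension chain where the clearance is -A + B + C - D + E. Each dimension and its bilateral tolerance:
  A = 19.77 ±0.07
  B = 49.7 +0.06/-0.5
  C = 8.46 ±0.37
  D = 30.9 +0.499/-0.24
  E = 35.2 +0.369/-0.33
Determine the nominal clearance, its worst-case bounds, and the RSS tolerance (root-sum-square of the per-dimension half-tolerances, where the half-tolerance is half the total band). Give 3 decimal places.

Stack each dimension's contribution:
  -A: nom -19.770 → Σnom=-19.770; wc +0.070/-0.070 → slack +0.070/-0.070; half-tol=0.070, Σhalf²=0.004900
  +B: nom +49.700 → Σnom=29.930; wc +0.060/-0.500 → slack +0.130/-0.570; half-tol=0.280, Σhalf²=0.083300
  +C: nom +8.460 → Σnom=38.390; wc +0.370/-0.370 → slack +0.500/-0.940; half-tol=0.370, Σhalf²=0.220200
  -D: nom -30.900 → Σnom=7.490; wc +0.240/-0.499 → slack +0.740/-1.439; half-tol=0.369, Σhalf²=0.356730
  +E: nom +35.200 → Σnom=42.690; wc +0.369/-0.330 → slack +1.109/-1.769; half-tol=0.350, Σhalf²=0.478881
Nominal = 42.690. Worst-case = [42.690 - 1.769, 42.690 + 1.109] = [40.921, 43.799]. RSS = √0.478881 = 0.692.

nominal=42.690 wc=[40.921,43.799] rss=0.692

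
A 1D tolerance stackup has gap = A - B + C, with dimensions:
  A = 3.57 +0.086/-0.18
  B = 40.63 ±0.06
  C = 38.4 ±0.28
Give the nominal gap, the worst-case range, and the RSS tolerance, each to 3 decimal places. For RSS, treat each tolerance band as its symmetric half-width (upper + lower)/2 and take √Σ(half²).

Stack each dimension's contribution:
  +A: nom +3.570 → Σnom=3.570; wc +0.086/-0.180 → slack +0.086/-0.180; half-tol=0.133, Σhalf²=0.017689
  -B: nom -40.630 → Σnom=-37.060; wc +0.060/-0.060 → slack +0.146/-0.240; half-tol=0.060, Σhalf²=0.021289
  +C: nom +38.400 → Σnom=1.340; wc +0.280/-0.280 → slack +0.426/-0.520; half-tol=0.280, Σhalf²=0.099689
Nominal = 1.340. Worst-case = [1.340 - 0.520, 1.340 + 0.426] = [0.820, 1.766]. RSS = √0.099689 = 0.316.

nominal=1.340 wc=[0.820,1.766] rss=0.316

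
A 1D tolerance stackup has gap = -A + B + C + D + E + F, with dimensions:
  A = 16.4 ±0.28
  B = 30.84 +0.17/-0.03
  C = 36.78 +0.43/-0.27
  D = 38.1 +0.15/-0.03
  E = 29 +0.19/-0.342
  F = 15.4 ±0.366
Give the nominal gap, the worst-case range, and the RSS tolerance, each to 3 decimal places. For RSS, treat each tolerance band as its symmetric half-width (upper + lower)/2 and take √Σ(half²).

Stack each dimension's contribution:
  -A: nom -16.400 → Σnom=-16.400; wc +0.280/-0.280 → slack +0.280/-0.280; half-tol=0.280, Σhalf²=0.078400
  +B: nom +30.840 → Σnom=14.440; wc +0.170/-0.030 → slack +0.450/-0.310; half-tol=0.100, Σhalf²=0.088400
  +C: nom +36.780 → Σnom=51.220; wc +0.430/-0.270 → slack +0.880/-0.580; half-tol=0.350, Σhalf²=0.210900
  +D: nom +38.100 → Σnom=89.320; wc +0.150/-0.030 → slack +1.030/-0.610; half-tol=0.090, Σhalf²=0.219000
  +E: nom +29.000 → Σnom=118.320; wc +0.190/-0.342 → slack +1.220/-0.952; half-tol=0.266, Σhalf²=0.289756
  +F: nom +15.400 → Σnom=133.720; wc +0.366/-0.366 → slack +1.586/-1.318; half-tol=0.366, Σhalf²=0.423712
Nominal = 133.720. Worst-case = [133.720 - 1.318, 133.720 + 1.586] = [132.402, 135.306]. RSS = √0.423712 = 0.651.

nominal=133.720 wc=[132.402,135.306] rss=0.651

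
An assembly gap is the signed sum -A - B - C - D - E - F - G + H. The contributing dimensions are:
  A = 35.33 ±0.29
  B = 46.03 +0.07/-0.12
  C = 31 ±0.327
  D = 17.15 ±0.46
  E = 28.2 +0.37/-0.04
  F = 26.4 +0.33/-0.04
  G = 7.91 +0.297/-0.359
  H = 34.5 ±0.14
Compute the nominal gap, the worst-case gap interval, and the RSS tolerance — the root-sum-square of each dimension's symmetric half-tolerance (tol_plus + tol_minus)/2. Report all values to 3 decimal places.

nominal=-157.520 wc=[-159.804,-155.744] rss=0.784

Stack each dimension's contribution:
  -A: nom -35.330 → Σnom=-35.330; wc +0.290/-0.290 → slack +0.290/-0.290; half-tol=0.290, Σhalf²=0.084100
  -B: nom -46.030 → Σnom=-81.360; wc +0.120/-0.070 → slack +0.410/-0.360; half-tol=0.095, Σhalf²=0.093125
  -C: nom -31.000 → Σnom=-112.360; wc +0.327/-0.327 → slack +0.737/-0.687; half-tol=0.327, Σhalf²=0.200054
  -D: nom -17.150 → Σnom=-129.510; wc +0.460/-0.460 → slack +1.197/-1.147; half-tol=0.460, Σhalf²=0.411654
  -E: nom -28.200 → Σnom=-157.710; wc +0.040/-0.370 → slack +1.237/-1.517; half-tol=0.205, Σhalf²=0.453679
  -F: nom -26.400 → Σnom=-184.110; wc +0.040/-0.330 → slack +1.277/-1.847; half-tol=0.185, Σhalf²=0.487904
  -G: nom -7.910 → Σnom=-192.020; wc +0.359/-0.297 → slack +1.636/-2.144; half-tol=0.328, Σhalf²=0.595488
  +H: nom +34.500 → Σnom=-157.520; wc +0.140/-0.140 → slack +1.776/-2.284; half-tol=0.140, Σhalf²=0.615088
Nominal = -157.520. Worst-case = [-157.520 - 2.284, -157.520 + 1.776] = [-159.804, -155.744]. RSS = √0.615088 = 0.784.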